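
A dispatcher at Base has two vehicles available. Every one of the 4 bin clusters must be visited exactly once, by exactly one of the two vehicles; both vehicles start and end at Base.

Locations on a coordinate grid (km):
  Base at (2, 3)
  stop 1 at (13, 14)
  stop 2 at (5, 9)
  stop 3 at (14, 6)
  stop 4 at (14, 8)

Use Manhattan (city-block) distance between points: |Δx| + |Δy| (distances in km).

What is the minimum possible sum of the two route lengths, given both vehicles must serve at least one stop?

64 km — the smallest possible combined total.

Check every non-empty split of the stops between the two vehicles; for each half take its own optimal tour:
  {stop 1} + {stop 2, stop 3, stop 4}: 44 + 36 = 80
  {stop 2} + {stop 1, stop 3, stop 4}: 18 + 46 = 64
  {stop 1, stop 2} + {stop 3, stop 4}: 44 + 34 = 78
  {stop 3} + {stop 1, stop 2, stop 4}: 30 + 46 = 76
  {stop 1, stop 3} + {stop 2, stop 4}: 46 + 36 = 82
  {stop 2, stop 3} + {stop 1, stop 4}: 36 + 46 = 82
  … (7 splits in total)
Best: vehicle 1 Base → stop 2 → Base = 18; vehicle 2 Base → stop 1 → stop 4 → stop 3 → Base = 46; combined 64.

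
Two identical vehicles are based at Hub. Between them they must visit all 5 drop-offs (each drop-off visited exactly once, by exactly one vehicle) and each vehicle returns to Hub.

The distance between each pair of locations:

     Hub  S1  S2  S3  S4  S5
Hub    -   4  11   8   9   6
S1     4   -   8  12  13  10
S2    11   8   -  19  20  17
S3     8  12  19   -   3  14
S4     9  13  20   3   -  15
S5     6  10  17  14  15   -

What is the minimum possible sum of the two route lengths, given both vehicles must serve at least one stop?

There are 2^4 − 1 = 15 ways to divide the 5 stops into two non-empty groups. For each, the best each vehicle can do is its own shortest tour through its group:
  {S1} + {S2, S3, S4, S5}: 8 + 54 = 62
  {S2} + {S1, S3, S4, S5}: 22 + 40 = 62
  {S1, S2} + {S3, S4, S5}: 23 + 32 = 55
  {S3} + {S1, S2, S4, S5}: 16 + 53 = 69
  {S1, S3} + {S2, S4, S5}: 24 + 52 = 76
  {S2, S3} + {S1, S4, S5}: 38 + 38 = 76
  … (15 splits in total)
Best: vehicle 1 Hub → S1 → S2 → Hub = 23; vehicle 2 Hub → S3 → S4 → S5 → Hub = 32; combined 55.

Minimum combined distance: 55.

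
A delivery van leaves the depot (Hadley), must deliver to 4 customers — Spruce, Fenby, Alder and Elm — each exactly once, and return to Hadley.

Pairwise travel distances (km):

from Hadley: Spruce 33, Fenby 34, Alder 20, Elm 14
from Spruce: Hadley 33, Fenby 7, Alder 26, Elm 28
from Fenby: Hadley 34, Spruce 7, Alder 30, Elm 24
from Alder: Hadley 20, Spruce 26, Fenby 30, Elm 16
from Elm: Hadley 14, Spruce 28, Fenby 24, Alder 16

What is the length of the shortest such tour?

Minimum total distance: 91 km.

With 4 stops there are 4!/2 = 12 distinct round trips (a route and its reverse cost the same).
Hadley → Spruce → Fenby → Alder → Elm → Hadley: 33+7+30+16+14 = 100
Hadley → Spruce → Fenby → Elm → Alder → Hadley: 33+7+24+16+20 = 100
Hadley → Spruce → Alder → Fenby → Elm → Hadley: 33+26+30+24+14 = 127
Hadley → Spruce → Alder → Elm → Fenby → Hadley: 33+26+16+24+34 = 133
Hadley → Spruce → Elm → Fenby → Alder → Hadley: 33+28+24+30+20 = 135
Hadley → Spruce → Elm → Alder → Fenby → Hadley: 33+28+16+30+34 = 141
Hadley → Fenby → Spruce → Alder → Elm → Hadley: 34+7+26+16+14 = 97
Hadley → Fenby → Spruce → Elm → Alder → Hadley: 34+7+28+16+20 = 105
Hadley → Fenby → Alder → Spruce → Elm → Hadley: 34+30+26+28+14 = 132
Hadley → Fenby → Elm → Spruce → Alder → Hadley: 34+24+28+26+20 = 132
Hadley → Alder → Spruce → Fenby → Elm → Hadley: 20+26+7+24+14 = 91
Hadley → Alder → Fenby → Spruce → Elm → Hadley: 20+30+7+28+14 = 99
The minimum is 91.
One optimal route: Hadley → Alder → Spruce → Fenby → Elm → Hadley (or its reverse).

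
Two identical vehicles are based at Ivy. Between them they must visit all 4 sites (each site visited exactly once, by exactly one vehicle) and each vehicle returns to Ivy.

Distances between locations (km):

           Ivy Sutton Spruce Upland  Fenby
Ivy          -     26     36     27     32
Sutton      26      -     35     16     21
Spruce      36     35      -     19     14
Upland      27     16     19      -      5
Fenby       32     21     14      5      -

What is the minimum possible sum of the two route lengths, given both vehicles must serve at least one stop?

Minimum combined distance: 134 km.

Try each way of splitting the stops between the two vehicles (each non-empty) and, for each split, find the best tour for each vehicle:
  {Sutton} + {Spruce, Upland, Fenby}: 52 + 82 = 134
  {Spruce} + {Sutton, Upland, Fenby}: 72 + 79 = 151
  {Sutton, Spruce} + {Upland, Fenby}: 97 + 64 = 161
  {Upland} + {Sutton, Spruce, Fenby}: 54 + 97 = 151
  {Sutton, Upland} + {Spruce, Fenby}: 69 + 82 = 151
  {Spruce, Upland} + {Sutton, Fenby}: 82 + 79 = 161
  … (7 splits in total)
Best: vehicle 1 Ivy → Sutton → Ivy = 52; vehicle 2 Ivy → Spruce → Fenby → Upland → Ivy = 82; combined 134.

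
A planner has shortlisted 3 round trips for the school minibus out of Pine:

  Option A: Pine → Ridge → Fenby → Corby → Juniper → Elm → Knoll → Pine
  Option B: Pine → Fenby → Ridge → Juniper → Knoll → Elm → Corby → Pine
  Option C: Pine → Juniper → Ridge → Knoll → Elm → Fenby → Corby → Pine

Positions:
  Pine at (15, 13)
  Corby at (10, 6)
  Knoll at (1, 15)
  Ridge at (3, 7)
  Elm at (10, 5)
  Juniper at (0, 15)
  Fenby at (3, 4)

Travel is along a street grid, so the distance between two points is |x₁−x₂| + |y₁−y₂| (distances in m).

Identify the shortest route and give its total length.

Shortest is Option B, total 68 m.

Option A: 18 + 3 + 9 + 19 + 20 + 19 + 16 = 104
Option B: 21 + 3 + 11 + 1 + 19 + 1 + 12 = 68
Option C: 17 + 11 + 10 + 19 + 8 + 9 + 12 = 86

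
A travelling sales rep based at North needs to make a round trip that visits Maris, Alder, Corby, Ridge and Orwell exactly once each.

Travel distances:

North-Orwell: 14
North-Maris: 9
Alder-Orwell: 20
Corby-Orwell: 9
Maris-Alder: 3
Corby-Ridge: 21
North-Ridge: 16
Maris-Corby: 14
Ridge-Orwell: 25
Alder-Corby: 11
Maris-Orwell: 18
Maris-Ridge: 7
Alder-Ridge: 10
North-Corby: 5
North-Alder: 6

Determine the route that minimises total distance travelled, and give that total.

Shortest round trip = 55.

There are 60 distinct closed tours to check (reversals are equivalent).
North-Maris-Alder-Corby-Ridge-Orwell-North: 9+3+11+21+25+14 = 83
North-Maris-Alder-Corby-Orwell-Ridge-North: 9+3+11+9+25+16 = 73
North-Maris-Alder-Ridge-Corby-Orwell-North: 9+3+10+21+9+14 = 66
North-Maris-Alder-Ridge-Orwell-Corby-North: 9+3+10+25+9+5 = 61
North-Maris-Alder-Orwell-Corby-Ridge-North: 9+3+20+9+21+16 = 78
North-Maris-Alder-Orwell-Ridge-Corby-North: 9+3+20+25+21+5 = 83
North-Maris-Corby-Alder-Ridge-Orwell-North: 9+14+11+10+25+14 = 83
North-Maris-Corby-Alder-Orwell-Ridge-North: 9+14+11+20+25+16 = 95
North-Maris-Corby-Ridge-Alder-Orwell-North: 9+14+21+10+20+14 = 88
North-Maris-Corby-Ridge-Orwell-Alder-North: 9+14+21+25+20+6 = 95
North-Maris-Corby-Orwell-Alder-Ridge-North: 9+14+9+20+10+16 = 78
North-Maris-Corby-Orwell-Ridge-Alder-North: 9+14+9+25+10+6 = 73
North-Maris-Ridge-Alder-Corby-Orwell-North: 9+7+10+11+9+14 = 60
North-Maris-Ridge-Alder-Orwell-Corby-North: 9+7+10+20+9+5 = 60
… (46 more)
North-Alder-Maris-Ridge-Orwell-Corby-North: 6+3+7+25+9+5 = 55  ← best
The minimum is 55.
One optimal route: North → Alder → Maris → Ridge → Orwell → Corby → North (or its reverse).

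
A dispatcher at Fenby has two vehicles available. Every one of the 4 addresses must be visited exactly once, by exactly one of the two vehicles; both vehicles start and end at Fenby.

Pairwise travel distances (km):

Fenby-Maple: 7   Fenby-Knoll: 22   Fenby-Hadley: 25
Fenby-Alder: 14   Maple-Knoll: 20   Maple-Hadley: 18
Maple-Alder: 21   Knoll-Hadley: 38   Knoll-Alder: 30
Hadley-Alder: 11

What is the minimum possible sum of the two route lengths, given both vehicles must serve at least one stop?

94 km — the smallest possible combined total.

Try each way of splitting the stops between the two vehicles (each non-empty) and, for each split, find the best tour for each vehicle:
  {Maple} + {Knoll, Hadley, Alder}: 14 + 85 = 99
  {Knoll} + {Maple, Hadley, Alder}: 44 + 50 = 94
  {Maple, Knoll} + {Hadley, Alder}: 49 + 50 = 99
  {Hadley} + {Maple, Knoll, Alder}: 50 + 71 = 121
  {Maple, Hadley} + {Knoll, Alder}: 50 + 66 = 116
  {Knoll, Hadley} + {Maple, Alder}: 85 + 42 = 127
  … (7 splits in total)
Best: vehicle 1 Fenby → Knoll → Fenby = 44; vehicle 2 Fenby → Maple → Hadley → Alder → Fenby = 50; combined 94.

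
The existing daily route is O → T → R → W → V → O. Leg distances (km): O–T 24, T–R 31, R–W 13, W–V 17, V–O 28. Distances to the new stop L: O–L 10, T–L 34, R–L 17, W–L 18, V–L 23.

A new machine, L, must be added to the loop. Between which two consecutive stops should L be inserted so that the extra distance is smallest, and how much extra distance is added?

Insertion cost between consecutive stops i–j is d(i,L) + d(L,j) − d(i,j):
  between O and T: 10 + 34 − 24 = 20
  between T and R: 34 + 17 − 31 = 20
  between R and W: 17 + 18 − 13 = 22
  between W and V: 18 + 23 − 17 = 24
  between V and O: 23 + 10 − 28 = 5
Cheapest insertion is between V and O, adding 5.
New total = 113 + 5 = 118.

Minimum extra distance: 5 km, inserting L between V and O.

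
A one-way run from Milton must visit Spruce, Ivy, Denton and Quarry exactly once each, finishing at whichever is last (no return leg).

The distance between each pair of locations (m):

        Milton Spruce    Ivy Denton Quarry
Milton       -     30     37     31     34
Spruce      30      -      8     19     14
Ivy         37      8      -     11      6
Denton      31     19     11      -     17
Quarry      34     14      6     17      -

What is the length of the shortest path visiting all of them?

There are 4! = 24 possible orderings.
Milton → Spruce → Ivy → Denton → Quarry: 30+8+11+17 = 66
Milton → Spruce → Ivy → Quarry → Denton: 30+8+6+17 = 61
Milton → Spruce → Denton → Ivy → Quarry: 30+19+11+6 = 66
Milton → Spruce → Denton → Quarry → Ivy: 30+19+17+6 = 72
Milton → Spruce → Quarry → Ivy → Denton: 30+14+6+11 = 61
Milton → Spruce → Quarry → Denton → Ivy: 30+14+17+11 = 72
Milton → Ivy → Spruce → Denton → Quarry: 37+8+19+17 = 81
Milton → Ivy → Spruce → Quarry → Denton: 37+8+14+17 = 76
Milton → Ivy → Denton → Spruce → Quarry: 37+11+19+14 = 81
Milton → Ivy → Denton → Quarry → Spruce: 37+11+17+14 = 79
Milton → Ivy → Quarry → Spruce → Denton: 37+6+14+19 = 76
Milton → Ivy → Quarry → Denton → Spruce: 37+6+17+19 = 79
Milton → Denton → Spruce → Ivy → Quarry: 31+19+8+6 = 64
Milton → Denton → Spruce → Quarry → Ivy: 31+19+14+6 = 70
… (10 more)
The minimum is 61.
One shortest path: Milton → Spruce → Ivy → Quarry → Denton.

61 m — the minimum one-way total.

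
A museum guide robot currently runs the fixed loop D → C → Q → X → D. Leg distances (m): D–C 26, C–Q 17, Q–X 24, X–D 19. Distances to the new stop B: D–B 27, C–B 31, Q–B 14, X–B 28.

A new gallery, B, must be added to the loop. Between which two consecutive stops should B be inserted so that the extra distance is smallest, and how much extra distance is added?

Insertion cost between consecutive stops i–j is d(i,B) + d(B,j) − d(i,j):
  between D and C: 27 + 31 − 26 = 32
  between C and Q: 31 + 14 − 17 = 28
  between Q and X: 14 + 28 − 24 = 18
  between X and D: 28 + 27 − 19 = 36
Cheapest insertion is between Q and X, adding 18.
New total = 86 + 18 = 104.

Minimum extra distance: 18 m, inserting B between Q and X.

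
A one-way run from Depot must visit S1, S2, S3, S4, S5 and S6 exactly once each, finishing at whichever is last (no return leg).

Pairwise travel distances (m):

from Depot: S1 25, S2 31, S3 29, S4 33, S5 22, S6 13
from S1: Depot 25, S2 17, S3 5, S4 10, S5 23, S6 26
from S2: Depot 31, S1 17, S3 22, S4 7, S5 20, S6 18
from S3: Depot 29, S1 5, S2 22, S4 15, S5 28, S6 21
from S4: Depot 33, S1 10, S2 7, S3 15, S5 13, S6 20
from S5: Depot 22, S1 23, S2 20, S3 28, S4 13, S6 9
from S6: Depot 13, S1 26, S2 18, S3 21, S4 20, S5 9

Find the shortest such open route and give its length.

64 m — the minimum one-way total.

There are 6! = 720 possible orderings.
Depot→S1→S2→S3→S4→S5→S6: 25+17+22+15+13+9 = 101
Depot→S1→S2→S3→S4→S6→S5: 25+17+22+15+20+9 = 108
Depot→S1→S2→S3→S5→S4→S6: 25+17+22+28+13+20 = 125
Depot→S1→S2→S3→S5→S6→S4: 25+17+22+28+9+20 = 121
Depot→S1→S2→S3→S6→S4→S5: 25+17+22+21+20+13 = 118
Depot→S1→S2→S3→S6→S5→S4: 25+17+22+21+9+13 = 107
Depot→S1→S2→S4→S3→S5→S6: 25+17+7+15+28+9 = 101
Depot→S1→S2→S4→S3→S6→S5: 25+17+7+15+21+9 = 94
… (712 more)
Depot→S6→S5→S2→S4→S1→S3: 13+9+20+7+10+5 = 64  ← best
The minimum is 64.
One shortest path: Depot → S6 → S5 → S2 → S4 → S1 → S3.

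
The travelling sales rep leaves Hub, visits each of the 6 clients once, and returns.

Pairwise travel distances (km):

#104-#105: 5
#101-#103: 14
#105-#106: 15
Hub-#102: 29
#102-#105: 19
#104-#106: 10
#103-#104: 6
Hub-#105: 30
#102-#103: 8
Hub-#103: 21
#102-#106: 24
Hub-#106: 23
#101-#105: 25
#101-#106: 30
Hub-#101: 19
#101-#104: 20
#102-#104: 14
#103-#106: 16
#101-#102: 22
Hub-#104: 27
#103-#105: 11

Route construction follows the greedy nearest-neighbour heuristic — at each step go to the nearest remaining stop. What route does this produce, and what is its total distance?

Total distance 112 km via the nearest-neighbour route Hub → #101 → #103 → #104 → #105 → #106 → #102 → Hub.

Hub → [#101:19 / #103:21 / #106:23 / #104:27 / #102:29 / #105:30] → #101 (19)
#101 → [#103:14 / #104:20 / #102:22 / #105:25 / #106:30] → #103 (14)
#103 → [#104:6 / #102:8 / #105:11 / #106:16] → #104 (6)
#104 → [#105:5 / #106:10 / #102:14] → #105 (5)
#105 → [#106:15 / #102:19] → #106 (15)
#106 → [#102:24] → #102 (24)
Return #102→Hub: 29.
Total = 19 + 14 + 6 + 5 + 15 + 24 + 29 = 112.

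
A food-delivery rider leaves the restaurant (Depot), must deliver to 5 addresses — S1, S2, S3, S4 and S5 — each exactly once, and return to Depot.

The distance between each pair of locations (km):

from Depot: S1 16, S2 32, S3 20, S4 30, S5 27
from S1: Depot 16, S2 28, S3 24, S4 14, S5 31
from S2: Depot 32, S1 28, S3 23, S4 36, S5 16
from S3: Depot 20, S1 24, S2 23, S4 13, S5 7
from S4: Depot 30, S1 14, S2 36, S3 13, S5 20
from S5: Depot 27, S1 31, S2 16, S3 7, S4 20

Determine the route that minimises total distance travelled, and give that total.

There are 60 distinct closed tours to check (reversals are equivalent).
Depot→S1→S2→S3→S4→S5→Depot: 16+28+23+13+20+27 = 127
Depot→S1→S2→S3→S5→S4→Depot: 16+28+23+7+20+30 = 124
Depot→S1→S2→S4→S3→S5→Depot: 16+28+36+13+7+27 = 127
Depot→S1→S2→S4→S5→S3→Depot: 16+28+36+20+7+20 = 127
Depot→S1→S2→S5→S3→S4→Depot: 16+28+16+7+13+30 = 110
Depot→S1→S2→S5→S4→S3→Depot: 16+28+16+20+13+20 = 113
Depot→S1→S3→S2→S4→S5→Depot: 16+24+23+36+20+27 = 146
Depot→S1→S3→S2→S5→S4→Depot: 16+24+23+16+20+30 = 129
Depot→S1→S3→S4→S2→S5→Depot: 16+24+13+36+16+27 = 132
Depot→S1→S3→S4→S5→S2→Depot: 16+24+13+20+16+32 = 121
Depot→S1→S3→S5→S2→S4→Depot: 16+24+7+16+36+30 = 129
Depot→S1→S3→S5→S4→S2→Depot: 16+24+7+20+36+32 = 135
Depot→S1→S4→S2→S3→S5→Depot: 16+14+36+23+7+27 = 123
Depot→S1→S4→S2→S5→S3→Depot: 16+14+36+16+7+20 = 109
… (46 more)
Depot→S1→S4→S3→S5→S2→Depot: 16+14+13+7+16+32 = 98  ← best
The minimum is 98.
One optimal route: Depot → S1 → S4 → S3 → S5 → S2 → Depot (or its reverse).

Shortest round trip = 98 km.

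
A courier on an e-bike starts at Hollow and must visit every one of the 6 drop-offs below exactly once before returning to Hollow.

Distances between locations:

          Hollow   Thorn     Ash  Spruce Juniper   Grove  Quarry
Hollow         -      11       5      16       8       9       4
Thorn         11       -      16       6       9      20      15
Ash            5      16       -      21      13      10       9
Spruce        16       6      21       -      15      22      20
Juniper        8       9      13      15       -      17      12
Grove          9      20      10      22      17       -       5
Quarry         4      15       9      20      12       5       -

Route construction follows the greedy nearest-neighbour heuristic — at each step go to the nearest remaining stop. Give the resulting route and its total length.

From Hollow: distances to unvisited — Quarry=4, Ash=5, Juniper=8, Grove=9, Thorn=11, Spruce=16. Nearest is Quarry (4).
From Quarry: distances to unvisited — Grove=5, Ash=9, Juniper=12, Thorn=15, Spruce=20. Nearest is Grove (5).
From Grove: distances to unvisited — Ash=10, Juniper=17, Thorn=20, Spruce=22. Nearest is Ash (10).
From Ash: distances to unvisited — Juniper=13, Thorn=16, Spruce=21. Nearest is Juniper (13).
From Juniper: distances to unvisited — Thorn=9, Spruce=15. Nearest is Thorn (9).
From Thorn: distances to unvisited — Spruce=6. Nearest is Spruce (6).
Return Spruce→Hollow: 16.
Total = 4 + 5 + 10 + 13 + 9 + 6 + 16 = 63.

Total distance 63 via the nearest-neighbour route Hollow → Quarry → Grove → Ash → Juniper → Thorn → Spruce → Hollow.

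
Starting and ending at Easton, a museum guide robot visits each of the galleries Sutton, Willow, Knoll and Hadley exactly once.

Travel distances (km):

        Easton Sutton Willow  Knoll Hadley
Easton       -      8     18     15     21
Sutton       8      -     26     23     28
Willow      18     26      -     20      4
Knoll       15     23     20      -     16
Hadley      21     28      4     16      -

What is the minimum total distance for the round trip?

Shortest round trip = 69 km.

There are 12 distinct closed tours to check (reversals are equivalent).
Easton - Sutton - Willow - Knoll - Hadley - Easton: 8+26+20+16+21 = 91
Easton - Sutton - Willow - Hadley - Knoll - Easton: 8+26+4+16+15 = 69
Easton - Sutton - Knoll - Willow - Hadley - Easton: 8+23+20+4+21 = 76
Easton - Sutton - Knoll - Hadley - Willow - Easton: 8+23+16+4+18 = 69
Easton - Sutton - Hadley - Willow - Knoll - Easton: 8+28+4+20+15 = 75
Easton - Sutton - Hadley - Knoll - Willow - Easton: 8+28+16+20+18 = 90
Easton - Willow - Sutton - Knoll - Hadley - Easton: 18+26+23+16+21 = 104
Easton - Willow - Sutton - Hadley - Knoll - Easton: 18+26+28+16+15 = 103
Easton - Willow - Knoll - Sutton - Hadley - Easton: 18+20+23+28+21 = 110
Easton - Willow - Hadley - Sutton - Knoll - Easton: 18+4+28+23+15 = 88
Easton - Knoll - Sutton - Willow - Hadley - Easton: 15+23+26+4+21 = 89
Easton - Knoll - Willow - Sutton - Hadley - Easton: 15+20+26+28+21 = 110
The minimum is 69.
One optimal route: Easton → Sutton → Willow → Hadley → Knoll → Easton (or its reverse).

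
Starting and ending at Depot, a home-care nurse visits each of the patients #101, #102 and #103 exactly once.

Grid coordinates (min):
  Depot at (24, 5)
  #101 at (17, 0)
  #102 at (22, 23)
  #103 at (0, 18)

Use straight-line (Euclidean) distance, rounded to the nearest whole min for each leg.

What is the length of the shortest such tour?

With 3 stops there are 3!/2 = 3 distinct round trips (a route and its reverse cost the same).
Depot - #101 - #102 - #103 - Depot: 9+24+23+27 = 83
Depot - #101 - #103 - #102 - Depot: 9+25+23+18 = 75
Depot - #102 - #101 - #103 - Depot: 18+24+25+27 = 94
The minimum is 75.
One optimal route: Depot → #101 → #103 → #102 → Depot (or its reverse).

75 min — the shortest possible round trip.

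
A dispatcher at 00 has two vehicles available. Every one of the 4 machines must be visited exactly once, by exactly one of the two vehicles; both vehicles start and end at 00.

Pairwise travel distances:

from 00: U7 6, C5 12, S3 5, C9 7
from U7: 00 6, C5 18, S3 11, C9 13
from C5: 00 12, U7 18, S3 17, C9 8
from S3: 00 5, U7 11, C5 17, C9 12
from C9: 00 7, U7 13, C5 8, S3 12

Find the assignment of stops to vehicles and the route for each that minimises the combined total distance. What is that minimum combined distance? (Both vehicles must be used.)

Minimum combined distance: 49.

Try each way of splitting the stops between the two vehicles (each non-empty) and, for each split, find the best tour for each vehicle:
  {U7} + {C5, S3, C9}: 12 + 37 = 49
  {C5} + {U7, S3, C9}: 24 + 36 = 60
  {U7, C5} + {S3, C9}: 36 + 24 = 60
  {S3} + {U7, C5, C9}: 10 + 39 = 49
  {U7, S3} + {C5, C9}: 22 + 27 = 49
  {C5, S3} + {U7, C9}: 34 + 26 = 60
  … (7 splits in total)
Best: vehicle 1 00 → U7 → 00 = 12; vehicle 2 00 → C5 → C9 → S3 → 00 = 37; combined 49.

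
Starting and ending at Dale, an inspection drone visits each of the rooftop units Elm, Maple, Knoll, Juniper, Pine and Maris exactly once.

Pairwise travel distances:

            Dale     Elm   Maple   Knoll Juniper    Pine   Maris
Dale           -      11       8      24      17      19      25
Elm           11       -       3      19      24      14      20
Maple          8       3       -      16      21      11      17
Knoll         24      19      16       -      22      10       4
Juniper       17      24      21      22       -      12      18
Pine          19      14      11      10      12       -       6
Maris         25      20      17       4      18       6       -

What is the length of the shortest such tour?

There are 360 distinct closed tours to check (reversals are equivalent).
Dale → Elm → Maple → Knoll → Juniper → Pine → Maris → Dale: 11+3+16+22+12+6+25 = 95
Dale → Elm → Maple → Knoll → Juniper → Maris → Pine → Dale: 11+3+16+22+18+6+19 = 95
Dale → Elm → Maple → Knoll → Pine → Juniper → Maris → Dale: 11+3+16+10+12+18+25 = 95
Dale → Elm → Maple → Knoll → Pine → Maris → Juniper → Dale: 11+3+16+10+6+18+17 = 81
Dale → Elm → Maple → Knoll → Maris → Juniper → Pine → Dale: 11+3+16+4+18+12+19 = 83
Dale → Elm → Maple → Knoll → Maris → Pine → Juniper → Dale: 11+3+16+4+6+12+17 = 69
Dale → Elm → Maple → Juniper → Knoll → Pine → Maris → Dale: 11+3+21+22+10+6+25 = 98
Dale → Elm → Maple → Juniper → Knoll → Maris → Pine → Dale: 11+3+21+22+4+6+19 = 86
… (352 more)
The minimum is 69.
One optimal route: Dale → Elm → Maple → Knoll → Maris → Pine → Juniper → Dale (or its reverse).

Minimum total distance: 69.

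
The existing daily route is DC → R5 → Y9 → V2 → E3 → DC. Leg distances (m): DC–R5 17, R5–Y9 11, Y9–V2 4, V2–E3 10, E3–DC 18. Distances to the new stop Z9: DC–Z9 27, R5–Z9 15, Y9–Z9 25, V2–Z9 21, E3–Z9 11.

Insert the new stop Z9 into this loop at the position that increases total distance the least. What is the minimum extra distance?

Insertion cost between consecutive stops i–j is d(i,Z9) + d(Z9,j) − d(i,j):
  between DC and R5: 27 + 15 − 17 = 25
  between R5 and Y9: 15 + 25 − 11 = 29
  between Y9 and V2: 25 + 21 − 4 = 42
  between V2 and E3: 21 + 11 − 10 = 22
  between E3 and DC: 11 + 27 − 18 = 20
Cheapest insertion is between E3 and DC, adding 20.
New total = 60 + 20 = 80.

Adding 20 m by placing Z9 on the E3–DC leg.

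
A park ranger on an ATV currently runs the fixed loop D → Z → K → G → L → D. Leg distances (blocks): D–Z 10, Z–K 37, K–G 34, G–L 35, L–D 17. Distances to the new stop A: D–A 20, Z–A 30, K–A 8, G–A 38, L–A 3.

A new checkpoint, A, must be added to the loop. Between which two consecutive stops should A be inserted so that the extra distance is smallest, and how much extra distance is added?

+1 blocks — insert A between Z and K.

Insertion cost between consecutive stops i–j is d(i,A) + d(A,j) − d(i,j):
  between D and Z: 20 + 30 − 10 = 40
  between Z and K: 30 + 8 − 37 = 1
  between K and G: 8 + 38 − 34 = 12
  between G and L: 38 + 3 − 35 = 6
  between L and D: 3 + 20 − 17 = 6
Cheapest insertion is between Z and K, adding 1.
New total = 133 + 1 = 134.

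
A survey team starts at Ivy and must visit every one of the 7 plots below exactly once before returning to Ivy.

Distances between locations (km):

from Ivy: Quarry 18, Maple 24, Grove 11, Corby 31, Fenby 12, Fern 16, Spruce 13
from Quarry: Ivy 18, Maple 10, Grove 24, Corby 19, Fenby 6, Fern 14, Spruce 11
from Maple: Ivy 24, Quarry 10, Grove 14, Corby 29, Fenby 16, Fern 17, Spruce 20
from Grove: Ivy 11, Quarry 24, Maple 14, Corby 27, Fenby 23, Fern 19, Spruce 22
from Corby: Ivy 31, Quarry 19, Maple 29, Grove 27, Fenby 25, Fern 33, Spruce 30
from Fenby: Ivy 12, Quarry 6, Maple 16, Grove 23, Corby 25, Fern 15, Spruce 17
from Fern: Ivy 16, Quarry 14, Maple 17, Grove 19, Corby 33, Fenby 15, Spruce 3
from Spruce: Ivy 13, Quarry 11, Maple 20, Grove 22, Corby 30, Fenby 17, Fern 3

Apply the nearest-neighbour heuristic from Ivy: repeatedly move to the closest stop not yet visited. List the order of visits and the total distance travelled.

From Ivy: distances to unvisited — Grove=11, Fenby=12, Spruce=13, Fern=16, Quarry=18, Maple=24, Corby=31. Nearest is Grove (11).
From Grove: distances to unvisited — Maple=14, Fern=19, Spruce=22, Fenby=23, Quarry=24, Corby=27. Nearest is Maple (14).
From Maple: distances to unvisited — Quarry=10, Fenby=16, Fern=17, Spruce=20, Corby=29. Nearest is Quarry (10).
From Quarry: distances to unvisited — Fenby=6, Spruce=11, Fern=14, Corby=19. Nearest is Fenby (6).
From Fenby: distances to unvisited — Fern=15, Spruce=17, Corby=25. Nearest is Fern (15).
From Fern: distances to unvisited — Spruce=3, Corby=33. Nearest is Spruce (3).
From Spruce: distances to unvisited — Corby=30. Nearest is Corby (30).
Return Corby→Ivy: 31.
Total = 11 + 14 + 10 + 6 + 15 + 3 + 30 + 31 = 120.

Total distance 120 km via the nearest-neighbour route Ivy → Grove → Maple → Quarry → Fenby → Fern → Spruce → Corby → Ivy.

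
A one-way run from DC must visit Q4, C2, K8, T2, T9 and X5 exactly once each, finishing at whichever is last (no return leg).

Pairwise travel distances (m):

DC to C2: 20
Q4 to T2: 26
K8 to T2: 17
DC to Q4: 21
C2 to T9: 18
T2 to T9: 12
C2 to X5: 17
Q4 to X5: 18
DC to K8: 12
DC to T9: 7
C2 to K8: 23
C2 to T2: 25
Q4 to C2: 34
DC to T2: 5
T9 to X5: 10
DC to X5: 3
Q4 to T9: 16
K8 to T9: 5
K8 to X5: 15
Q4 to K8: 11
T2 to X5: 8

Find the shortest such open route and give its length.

Shortest open route: 64 m.

There are 6! = 720 possible orderings.
DC - Q4 - C2 - K8 - T2 - T9 - X5: 21+34+23+17+12+10 = 117
DC - Q4 - C2 - K8 - T2 - X5 - T9: 21+34+23+17+8+10 = 113
DC - Q4 - C2 - K8 - T9 - T2 - X5: 21+34+23+5+12+8 = 103
DC - Q4 - C2 - K8 - T9 - X5 - T2: 21+34+23+5+10+8 = 101
DC - Q4 - C2 - K8 - X5 - T2 - T9: 21+34+23+15+8+12 = 113
DC - Q4 - C2 - K8 - X5 - T9 - T2: 21+34+23+15+10+12 = 115
DC - Q4 - C2 - T2 - K8 - T9 - X5: 21+34+25+17+5+10 = 112
DC - Q4 - C2 - T2 - K8 - X5 - T9: 21+34+25+17+15+10 = 122
… (712 more)
DC - T2 - X5 - C2 - T9 - K8 - Q4: 5+8+17+18+5+11 = 64  ← best
The minimum is 64.
One shortest path: DC → T2 → X5 → C2 → T9 → K8 → Q4.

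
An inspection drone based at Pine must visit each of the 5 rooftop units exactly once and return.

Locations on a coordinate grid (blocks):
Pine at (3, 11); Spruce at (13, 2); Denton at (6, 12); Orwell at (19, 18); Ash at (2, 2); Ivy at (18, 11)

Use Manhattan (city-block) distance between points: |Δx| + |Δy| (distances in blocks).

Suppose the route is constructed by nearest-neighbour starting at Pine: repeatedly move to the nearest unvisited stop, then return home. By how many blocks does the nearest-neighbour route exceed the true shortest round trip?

Excess over optimum: 2 blocks.

From Pine: Denton=4, Ash=10, Ivy=15, Spruce=19, Orwell=23 → choose Denton (4).
From Denton: Ivy=13, Ash=14, Spruce=17, Orwell=19 → choose Ivy (13).
From Ivy: Orwell=8, Spruce=14, Ash=25 → choose Orwell (8).
From Orwell: Spruce=22, Ash=33 → choose Spruce (22).
From Spruce: Ash=11 → choose Ash (11).
NN route Pine → Denton → Ivy → Orwell → Spruce → Ash → Pine costs 68.
Optimal: Pine → Denton → Orwell → Ivy → Spruce → Ash → Pine costs 66 (by enumerating all 60 distinct tours).
Excess = 68 − 66 = 2.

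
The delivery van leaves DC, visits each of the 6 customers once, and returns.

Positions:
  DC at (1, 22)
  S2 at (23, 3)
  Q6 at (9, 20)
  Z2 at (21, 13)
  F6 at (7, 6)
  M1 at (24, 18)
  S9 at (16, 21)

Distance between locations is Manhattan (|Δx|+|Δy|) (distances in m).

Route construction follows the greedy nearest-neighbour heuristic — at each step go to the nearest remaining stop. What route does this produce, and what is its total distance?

From DC: distances to unvisited — Q6=10, S9=16, F6=22, M1=27, Z2=29, S2=41. Nearest is Q6 (10).
From Q6: distances to unvisited — S9=8, F6=16, M1=17, Z2=19, S2=31. Nearest is S9 (8).
From S9: distances to unvisited — M1=11, Z2=13, F6=24, S2=25. Nearest is M1 (11).
From M1: distances to unvisited — Z2=8, S2=16, F6=29. Nearest is Z2 (8).
From Z2: distances to unvisited — S2=12, F6=21. Nearest is S2 (12).
From S2: distances to unvisited — F6=19. Nearest is F6 (19).
Return F6→DC: 22.
Total = 10 + 8 + 11 + 8 + 12 + 19 + 22 = 90.

90 m along DC → Q6 → S9 → M1 → Z2 → S2 → F6 → DC.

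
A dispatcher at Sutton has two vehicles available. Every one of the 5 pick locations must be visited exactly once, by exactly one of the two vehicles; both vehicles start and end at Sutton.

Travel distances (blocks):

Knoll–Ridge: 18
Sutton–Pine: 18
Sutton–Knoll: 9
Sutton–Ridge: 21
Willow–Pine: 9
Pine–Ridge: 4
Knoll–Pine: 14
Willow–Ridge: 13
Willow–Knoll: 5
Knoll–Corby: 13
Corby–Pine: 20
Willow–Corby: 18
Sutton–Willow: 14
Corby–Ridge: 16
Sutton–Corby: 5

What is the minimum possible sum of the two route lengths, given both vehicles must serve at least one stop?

Check every non-empty split of the stops between the two vehicles; for each half take its own optimal tour:
  {Willow} + {Knoll, Corby, Pine, Ridge}: 28 + 48 = 76
  {Knoll} + {Willow, Corby, Pine, Ridge}: 18 + 48 = 66
  {Willow, Knoll} + {Corby, Pine, Ridge}: 28 + 43 = 71
  {Corby} + {Willow, Knoll, Pine, Ridge}: 10 + 48 = 58
  {Willow, Corby} + {Knoll, Pine, Ridge}: 37 + 48 = 85
  {Knoll, Corby} + {Willow, Pine, Ridge}: 27 + 48 = 75
  … (15 splits in total)
Best: vehicle 1 Sutton → Corby → Sutton = 10; vehicle 2 Sutton → Knoll → Willow → Pine → Ridge → Sutton = 48; combined 58.

58 blocks — the smallest possible combined total.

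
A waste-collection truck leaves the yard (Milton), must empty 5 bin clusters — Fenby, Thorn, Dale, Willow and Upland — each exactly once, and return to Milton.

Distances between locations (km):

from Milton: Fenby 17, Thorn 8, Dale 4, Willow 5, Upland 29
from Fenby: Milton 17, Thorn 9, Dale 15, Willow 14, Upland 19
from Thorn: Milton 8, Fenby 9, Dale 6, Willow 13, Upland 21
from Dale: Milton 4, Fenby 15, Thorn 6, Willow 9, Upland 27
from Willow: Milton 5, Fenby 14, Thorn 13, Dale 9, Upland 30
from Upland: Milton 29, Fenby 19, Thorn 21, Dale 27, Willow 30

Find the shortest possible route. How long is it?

With 5 stops there are 5!/2 = 60 distinct round trips (a route and its reverse cost the same).
Milton → Fenby → Thorn → Dale → Willow → Upland → Milton: 17+9+6+9+30+29 = 100
Milton → Fenby → Thorn → Dale → Upland → Willow → Milton: 17+9+6+27+30+5 = 94
Milton → Fenby → Thorn → Willow → Dale → Upland → Milton: 17+9+13+9+27+29 = 104
Milton → Fenby → Thorn → Willow → Upland → Dale → Milton: 17+9+13+30+27+4 = 100
Milton → Fenby → Thorn → Upland → Dale → Willow → Milton: 17+9+21+27+9+5 = 88
Milton → Fenby → Thorn → Upland → Willow → Dale → Milton: 17+9+21+30+9+4 = 90
Milton → Fenby → Dale → Thorn → Willow → Upland → Milton: 17+15+6+13+30+29 = 110
Milton → Fenby → Dale → Thorn → Upland → Willow → Milton: 17+15+6+21+30+5 = 94
Milton → Fenby → Dale → Willow → Thorn → Upland → Milton: 17+15+9+13+21+29 = 104
Milton → Fenby → Dale → Willow → Upland → Thorn → Milton: 17+15+9+30+21+8 = 100
Milton → Fenby → Dale → Upland → Thorn → Willow → Milton: 17+15+27+21+13+5 = 98
Milton → Fenby → Dale → Upland → Willow → Thorn → Milton: 17+15+27+30+13+8 = 110
Milton → Fenby → Willow → Thorn → Dale → Upland → Milton: 17+14+13+6+27+29 = 106
Milton → Fenby → Willow → Thorn → Upland → Dale → Milton: 17+14+13+21+27+4 = 96
… (46 more)
Milton → Dale → Thorn → Upland → Fenby → Willow → Milton: 4+6+21+19+14+5 = 69  ← best
The minimum is 69.
One optimal route: Milton → Dale → Thorn → Upland → Fenby → Willow → Milton (or its reverse).

69 km — the shortest possible round trip.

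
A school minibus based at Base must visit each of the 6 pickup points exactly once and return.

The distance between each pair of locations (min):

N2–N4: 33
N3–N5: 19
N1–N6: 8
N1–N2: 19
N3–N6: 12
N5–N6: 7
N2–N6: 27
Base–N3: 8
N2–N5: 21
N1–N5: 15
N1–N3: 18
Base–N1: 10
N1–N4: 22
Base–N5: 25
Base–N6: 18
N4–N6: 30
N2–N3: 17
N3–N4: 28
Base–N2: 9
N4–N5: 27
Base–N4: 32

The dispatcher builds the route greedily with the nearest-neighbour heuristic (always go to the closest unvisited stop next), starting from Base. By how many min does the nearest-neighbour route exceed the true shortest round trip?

23 min longer than the optimal tour.

Base: N3=8, N2=9, N1=10, N6=18, N5=25, N4=32 ⇒ N3
N3: N6=12, N2=17, N1=18, N5=19, N4=28 ⇒ N6
N6: N5=7, N1=8, N2=27, N4=30 ⇒ N5
N5: N1=15, N2=21, N4=27 ⇒ N1
N1: N2=19, N4=22 ⇒ N2
N2: N4=33 ⇒ N4
NN route Base → N3 → N6 → N5 → N1 → N2 → N4 → Base costs 126.
Optimal: Base → N2 → N5 → N6 → N1 → N4 → N3 → Base costs 103 (by enumerating all 360 distinct tours).
Excess = 126 − 103 = 23.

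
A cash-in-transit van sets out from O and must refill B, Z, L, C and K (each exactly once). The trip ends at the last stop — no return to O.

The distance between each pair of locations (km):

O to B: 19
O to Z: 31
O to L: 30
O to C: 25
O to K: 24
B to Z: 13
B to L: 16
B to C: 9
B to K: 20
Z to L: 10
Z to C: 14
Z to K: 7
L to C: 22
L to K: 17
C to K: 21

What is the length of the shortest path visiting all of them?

There are 5! = 120 possible orderings.
O→B→Z→L→C→K: 19+13+10+22+21 = 85
O→B→Z→L→K→C: 19+13+10+17+21 = 80
O→B→Z→C→L→K: 19+13+14+22+17 = 85
O→B→Z→C→K→L: 19+13+14+21+17 = 84
O→B→Z→K→L→C: 19+13+7+17+22 = 78
O→B→Z→K→C→L: 19+13+7+21+22 = 82
O→B→L→Z→C→K: 19+16+10+14+21 = 80
O→B→L→Z→K→C: 19+16+10+7+21 = 73
O→B→L→C→Z→K: 19+16+22+14+7 = 78
O→B→L→C→K→Z: 19+16+22+21+7 = 85
O→B→L→K→Z→C: 19+16+17+7+14 = 73
O→B→L→K→C→Z: 19+16+17+21+14 = 87
O→B→C→Z→L→K: 19+9+14+10+17 = 69
O→B→C→Z→K→L: 19+9+14+7+17 = 66
… (106 more)
The minimum is 66.
One shortest path: O → B → C → Z → K → L.

Minimum one-way distance = 66 km.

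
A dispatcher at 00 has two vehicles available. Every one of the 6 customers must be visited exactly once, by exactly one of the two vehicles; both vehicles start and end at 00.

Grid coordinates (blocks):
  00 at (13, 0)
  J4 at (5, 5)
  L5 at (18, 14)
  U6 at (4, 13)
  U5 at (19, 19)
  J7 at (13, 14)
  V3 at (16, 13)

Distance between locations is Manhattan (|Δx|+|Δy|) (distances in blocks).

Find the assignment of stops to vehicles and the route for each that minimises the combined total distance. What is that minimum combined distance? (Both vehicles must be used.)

94 blocks — the smallest possible combined total.

There are 2^5 − 1 = 31 ways to divide the 6 stops into two non-empty groups. For each, the best each vehicle can do is its own shortest tour through its group:
  {J4} + {L5, U6, U5, J7, V3}: 26 + 68 = 94
  {L5} + {J4, U6, U5, J7, V3}: 38 + 68 = 106
  {J4, L5} + {U6, U5, J7, V3}: 54 + 68 = 122
  {U6} + {J4, L5, U5, J7, V3}: 44 + 66 = 110
  {J4, U6} + {L5, U5, J7, V3}: 44 + 50 = 94
  {L5, U6} + {J4, U5, J7, V3}: 56 + 66 = 122
  … (31 splits in total)
Best: vehicle 1 00 → J4 → 00 = 26; vehicle 2 00 → U6 → J7 → L5 → U5 → V3 → 00 = 68; combined 94.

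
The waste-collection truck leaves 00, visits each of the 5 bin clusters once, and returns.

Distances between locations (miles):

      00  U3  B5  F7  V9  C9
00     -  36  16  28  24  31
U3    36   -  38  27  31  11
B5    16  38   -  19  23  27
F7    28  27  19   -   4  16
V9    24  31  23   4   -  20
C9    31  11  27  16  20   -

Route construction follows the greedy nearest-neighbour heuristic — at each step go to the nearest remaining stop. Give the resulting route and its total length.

At 00 the remaining stops are B5 16, V9 24, F7 28, C9 31, U3 36; go to B5.
At B5 the remaining stops are F7 19, V9 23, C9 27, U3 38; go to F7.
At F7 the remaining stops are V9 4, C9 16, U3 27; go to V9.
At V9 the remaining stops are C9 20, U3 31; go to C9.
At C9 the remaining stops are U3 11; go to U3.
Return U3→00: 36.
Total = 16 + 19 + 4 + 20 + 11 + 36 = 106.

Total distance 106 miles via the nearest-neighbour route 00 → B5 → F7 → V9 → C9 → U3 → 00.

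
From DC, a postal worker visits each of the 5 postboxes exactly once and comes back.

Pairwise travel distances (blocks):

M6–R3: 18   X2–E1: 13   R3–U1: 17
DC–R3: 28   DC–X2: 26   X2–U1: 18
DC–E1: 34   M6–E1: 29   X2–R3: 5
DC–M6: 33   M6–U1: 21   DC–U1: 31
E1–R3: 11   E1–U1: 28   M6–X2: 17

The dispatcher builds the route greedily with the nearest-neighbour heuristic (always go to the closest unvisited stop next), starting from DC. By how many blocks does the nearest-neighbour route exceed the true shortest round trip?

The nearest-neighbour route is 5 blocks longer than optimal.

DC: X2=26, R3=28, U1=31, M6=33, E1=34 ⇒ X2
X2: R3=5, E1=13, M6=17, U1=18 ⇒ R3
R3: E1=11, U1=17, M6=18 ⇒ E1
E1: U1=28, M6=29 ⇒ U1
U1: M6=21 ⇒ M6
NN route DC → X2 → R3 → E1 → U1 → M6 → DC costs 124.
Optimal: DC → E1 → R3 → X2 → M6 → U1 → DC costs 119 (by enumerating all 60 distinct tours).
Excess = 124 − 119 = 5.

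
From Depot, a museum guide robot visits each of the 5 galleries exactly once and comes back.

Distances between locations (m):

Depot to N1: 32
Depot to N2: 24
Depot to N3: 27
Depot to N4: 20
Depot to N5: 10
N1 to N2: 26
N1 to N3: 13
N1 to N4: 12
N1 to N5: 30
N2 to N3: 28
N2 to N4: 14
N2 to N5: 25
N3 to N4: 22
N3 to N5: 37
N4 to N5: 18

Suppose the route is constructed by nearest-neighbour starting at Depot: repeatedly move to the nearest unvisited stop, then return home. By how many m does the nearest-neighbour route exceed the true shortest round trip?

From Depot: N5=10, N4=20, N2=24, N3=27, N1=32 → choose N5 (10).
From N5: N4=18, N2=25, N1=30, N3=37 → choose N4 (18).
From N4: N1=12, N2=14, N3=22 → choose N1 (12).
From N1: N3=13, N2=26 → choose N3 (13).
From N3: N2=28 → choose N2 (28).
NN route Depot → N5 → N4 → N1 → N3 → N2 → Depot costs 105.
Optimal: Depot → N3 → N1 → N4 → N2 → N5 → Depot costs 101 (by enumerating all 60 distinct tours).
Excess = 105 − 101 = 4.

Excess over optimum: 4 m.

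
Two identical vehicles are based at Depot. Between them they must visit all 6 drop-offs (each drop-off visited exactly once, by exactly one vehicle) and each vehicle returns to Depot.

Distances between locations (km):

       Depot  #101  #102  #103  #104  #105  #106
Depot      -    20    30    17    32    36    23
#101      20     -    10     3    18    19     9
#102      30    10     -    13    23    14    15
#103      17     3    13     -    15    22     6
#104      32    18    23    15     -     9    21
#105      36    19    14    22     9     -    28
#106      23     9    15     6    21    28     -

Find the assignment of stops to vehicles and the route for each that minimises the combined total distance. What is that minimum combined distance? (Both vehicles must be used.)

Minimum combined distance: 131 km.

Check every non-empty split of the stops between the two vehicles; for each half take its own optimal tour:
  {#101} + {#102, #103, #104, #105, #106}: 40 + 93 = 133
  {#102} + {#101, #103, #104, #105, #106}: 60 + 92 = 152
  {#101, #102} + {#103, #104, #105, #106}: 60 + 89 = 149
  {#103} + {#101, #102, #104, #105, #106}: 34 + 97 = 131
  {#101, #103} + {#102, #104, #105, #106}: 40 + 93 = 133
  {#102, #103} + {#101, #104, #105, #106}: 60 + 92 = 152
  … (31 splits in total)
Best: vehicle 1 Depot → #103 → Depot = 34; vehicle 2 Depot → #101 → #102 → #105 → #104 → #106 → Depot = 97; combined 131.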